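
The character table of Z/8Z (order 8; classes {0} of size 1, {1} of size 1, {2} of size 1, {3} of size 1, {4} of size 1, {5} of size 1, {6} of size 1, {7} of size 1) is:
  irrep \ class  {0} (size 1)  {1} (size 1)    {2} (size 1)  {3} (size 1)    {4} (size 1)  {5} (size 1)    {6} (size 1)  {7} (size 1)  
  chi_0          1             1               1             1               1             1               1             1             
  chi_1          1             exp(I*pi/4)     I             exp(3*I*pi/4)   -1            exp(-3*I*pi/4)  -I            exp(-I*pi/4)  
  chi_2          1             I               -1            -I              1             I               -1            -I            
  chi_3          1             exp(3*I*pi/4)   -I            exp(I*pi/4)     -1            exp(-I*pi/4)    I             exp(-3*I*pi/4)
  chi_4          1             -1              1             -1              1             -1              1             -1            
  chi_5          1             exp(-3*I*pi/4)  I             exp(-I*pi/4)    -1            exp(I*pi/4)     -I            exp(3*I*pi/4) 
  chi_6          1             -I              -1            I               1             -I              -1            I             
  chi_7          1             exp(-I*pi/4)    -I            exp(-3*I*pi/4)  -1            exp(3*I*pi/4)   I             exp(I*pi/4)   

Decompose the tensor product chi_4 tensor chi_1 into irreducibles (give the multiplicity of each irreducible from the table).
chi_4 tensor chi_1 = chi_5 (all other irreducibles have multiplicity 0).

Working: The character of a tensor product is the pointwise product (chi_4 * chi_1)(C) = chi_4(C) * chi_1(C):
  {0}: (1)*(1), {1}: (-1)*(exp(I*pi/4)), {2}: (1)*(I), {3}: (-1)*(exp(3*I*pi/4)), {4}: (1)*(-1), {5}: (-1)*(exp(-3*I*pi/4)), {6}: (1)*(-I), {7}: (-1)*(exp(-I*pi/4))
so (chi_4 * chi_1) takes values
  {0} -> 1, {1} -> -exp(I*pi/4), {2} -> I, {3} -> -exp(3*I*pi/4), {4} -> -1, {5} -> -exp(-3*I*pi/4), {6} -> -I, {7} -> -exp(-I*pi/4).
Now take the inner product of this character with each irreducible chi from the table, <chi_4*chi_1, chi> = (1/8) sum_C |C| (chi_4*chi_1)(C) conj(chi(C)):
  <chi_4*chi_1, chi_0> = (1/8)[1*(1)*conj(1) + 1*(-exp(I*pi/4))*conj(1) + 1*(I)*conj(1) + 1*(-exp(3*I*pi/4))*conj(1) + 1*(-1)*conj(1) + 1*(-exp(-3*I*pi/4))*conj(1) + 1*(-I)*conj(1) + 1*(-exp(-I*pi/4))*conj(1)]
      = (1/8)[(1) + (-exp(I*pi/4)) + (I) + (-exp(3*I*pi/4)) + (-1) + (-exp(-3*I*pi/4)) + (-I) + (-exp(-I*pi/4))] = 0/8 = 0
  <chi_4*chi_1, chi_1> = (1/8)[1*(1)*conj(1) + 1*(-exp(I*pi/4))*conj(exp(I*pi/4)) + 1*(I)*conj(I) + 1*(-exp(3*I*pi/4))*conj(exp(3*I*pi/4)) + 1*(-1)*conj(-1) + 1*(-exp(-3*I*pi/4))*conj(exp(-3*I*pi/4)) + 1*(-I)*conj(-I) + 1*(-exp(-I*pi/4))*conj(exp(-I*pi/4))]
      = (1/8)[(1) + (-1) + (1) + (-1) + (1) + (-1) + (1) + (-1)] = 0/8 = 0
  <chi_4*chi_1, chi_2> = (1/8)[1*(1)*conj(1) + 1*(-exp(I*pi/4))*conj(I) + 1*(I)*conj(-1) + 1*(-exp(3*I*pi/4))*conj(-I) + 1*(-1)*conj(1) + 1*(-exp(-3*I*pi/4))*conj(I) + 1*(-I)*conj(-1) + 1*(-exp(-I*pi/4))*conj(-I)]
      = (1/8)[(1) + (exp(3*I*pi/4)) + (-I) + (-exp(-3*I*pi/4)) + (-1) + (exp(-I*pi/4)) + (I) + (-exp(I*pi/4))] = 0/8 = 0
  <chi_4*chi_1, chi_3> = (1/8)[1*(1)*conj(1) + 1*(-exp(I*pi/4))*conj(exp(3*I*pi/4)) + 1*(I)*conj(-I) + 1*(-exp(3*I*pi/4))*conj(exp(I*pi/4)) + 1*(-1)*conj(-1) + 1*(-exp(-3*I*pi/4))*conj(exp(-I*pi/4)) + 1*(-I)*conj(I) + 1*(-exp(-I*pi/4))*conj(exp(-3*I*pi/4))]
      = (1/8)[(1) + (I) + (-1) + (-I) + (1) + (I) + (-1) + (-I)] = 0/8 = 0
  <chi_4*chi_1, chi_4> = (1/8)[1*(1)*conj(1) + 1*(-exp(I*pi/4))*conj(-1) + 1*(I)*conj(1) + 1*(-exp(3*I*pi/4))*conj(-1) + 1*(-1)*conj(1) + 1*(-exp(-3*I*pi/4))*conj(-1) + 1*(-I)*conj(1) + 1*(-exp(-I*pi/4))*conj(-1)]
      = (1/8)[(1) + (exp(I*pi/4)) + (I) + (exp(3*I*pi/4)) + (-1) + (exp(-3*I*pi/4)) + (-I) + (exp(-I*pi/4))] = 0/8 = 0
  <chi_4*chi_1, chi_5> = (1/8)[1*(1)*conj(1) + 1*(-exp(I*pi/4))*conj(exp(-3*I*pi/4)) + 1*(I)*conj(I) + 1*(-exp(3*I*pi/4))*conj(exp(-I*pi/4)) + 1*(-1)*conj(-1) + 1*(-exp(-3*I*pi/4))*conj(exp(I*pi/4)) + 1*(-I)*conj(-I) + 1*(-exp(-I*pi/4))*conj(exp(3*I*pi/4))]
      = (1/8)[(1) + (1) + (1) + (1) + (1) + (1) + (1) + (1)] = 8/8 = 1
  <chi_4*chi_1, chi_6> = (1/8)[1*(1)*conj(1) + 1*(-exp(I*pi/4))*conj(-I) + 1*(I)*conj(-1) + 1*(-exp(3*I*pi/4))*conj(I) + 1*(-1)*conj(1) + 1*(-exp(-3*I*pi/4))*conj(-I) + 1*(-I)*conj(-1) + 1*(-exp(-I*pi/4))*conj(I)]
      = (1/8)[(1) + (-exp(3*I*pi/4)) + (-I) + (exp(-3*I*pi/4)) + (-1) + (-exp(-I*pi/4)) + (I) + (exp(I*pi/4))] = 0/8 = 0
  <chi_4*chi_1, chi_7> = (1/8)[1*(1)*conj(1) + 1*(-exp(I*pi/4))*conj(exp(-I*pi/4)) + 1*(I)*conj(-I) + 1*(-exp(3*I*pi/4))*conj(exp(-3*I*pi/4)) + 1*(-1)*conj(-1) + 1*(-exp(-3*I*pi/4))*conj(exp(3*I*pi/4)) + 1*(-I)*conj(I) + 1*(-exp(-I*pi/4))*conj(exp(I*pi/4))]
      = (1/8)[(1) + (-I) + (-1) + (I) + (1) + (-I) + (-1) + (I)] = 0/8 = 0
(Exp terms are combined using exp(i*s)*conj(exp(i*t)) = exp(i*(s-t)), and sums of them are collapsed using the identity that for every m > 1 the m distinct m-th roots of unity sum to 0, e.g. 1 + exp(2*I*pi/3) + exp(-2*I*pi/3) = 0.)
Hence the multiplicities are chi_5: 1. Dimension check: dim(chi_4)*dim(chi_1) = 1*1 = 1 and sum (mult * dim) = 1*1 = 1.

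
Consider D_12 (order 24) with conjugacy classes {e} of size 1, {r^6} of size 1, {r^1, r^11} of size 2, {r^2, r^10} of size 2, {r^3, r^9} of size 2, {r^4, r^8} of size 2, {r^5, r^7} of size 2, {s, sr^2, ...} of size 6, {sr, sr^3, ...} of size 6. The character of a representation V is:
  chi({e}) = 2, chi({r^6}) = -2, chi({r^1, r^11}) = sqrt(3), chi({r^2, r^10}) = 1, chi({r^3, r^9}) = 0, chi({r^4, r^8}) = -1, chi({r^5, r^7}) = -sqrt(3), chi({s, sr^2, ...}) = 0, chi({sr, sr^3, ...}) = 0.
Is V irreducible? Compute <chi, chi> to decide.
Irreducible: <chi, chi> = 1.

Solution. <chi, chi> = (1/|G|) sum_C |C| * |chi(C)|^2 = (1/24)[1*|2|^2 + 1*|-2|^2 + 2*|sqrt(3)|^2 + 2*|1|^2 + 2*|0|^2 + 2*|-1|^2 + 2*|-sqrt(3)|^2 + 6*|0|^2 + 6*|0|^2]
  = (1/24)[(4) + (4) + (6) + (2) + (0) + (2) + (6) + (0) + (0)] = 24/24 = 1.
A character is irreducible iff <chi, chi> = 1, so this representation is irreducible.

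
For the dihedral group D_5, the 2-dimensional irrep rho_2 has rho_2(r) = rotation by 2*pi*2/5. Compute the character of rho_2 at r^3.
chi_{rho_2}(r^3) = 2*cos(2*pi*2*3/5) = -1/2 + sqrt(5)/2

Argument: rho_2(r^3) is rotation by angle 2*pi*2*3/5, whose trace is 2*cos(2*pi*2*3/5) = -1/2 + sqrt(5)/2.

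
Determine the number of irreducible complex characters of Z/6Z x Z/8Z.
48

Reasoning: The number of irreducible complex representations of a finite group equals its number of conjugacy classes. Z/6Z x Z/8Z is abelian of order 48, so every element is its own conjugacy class: 48 classes, so Z/6Z x Z/8Z (order 48) has exactly 48 irreducible complex representations.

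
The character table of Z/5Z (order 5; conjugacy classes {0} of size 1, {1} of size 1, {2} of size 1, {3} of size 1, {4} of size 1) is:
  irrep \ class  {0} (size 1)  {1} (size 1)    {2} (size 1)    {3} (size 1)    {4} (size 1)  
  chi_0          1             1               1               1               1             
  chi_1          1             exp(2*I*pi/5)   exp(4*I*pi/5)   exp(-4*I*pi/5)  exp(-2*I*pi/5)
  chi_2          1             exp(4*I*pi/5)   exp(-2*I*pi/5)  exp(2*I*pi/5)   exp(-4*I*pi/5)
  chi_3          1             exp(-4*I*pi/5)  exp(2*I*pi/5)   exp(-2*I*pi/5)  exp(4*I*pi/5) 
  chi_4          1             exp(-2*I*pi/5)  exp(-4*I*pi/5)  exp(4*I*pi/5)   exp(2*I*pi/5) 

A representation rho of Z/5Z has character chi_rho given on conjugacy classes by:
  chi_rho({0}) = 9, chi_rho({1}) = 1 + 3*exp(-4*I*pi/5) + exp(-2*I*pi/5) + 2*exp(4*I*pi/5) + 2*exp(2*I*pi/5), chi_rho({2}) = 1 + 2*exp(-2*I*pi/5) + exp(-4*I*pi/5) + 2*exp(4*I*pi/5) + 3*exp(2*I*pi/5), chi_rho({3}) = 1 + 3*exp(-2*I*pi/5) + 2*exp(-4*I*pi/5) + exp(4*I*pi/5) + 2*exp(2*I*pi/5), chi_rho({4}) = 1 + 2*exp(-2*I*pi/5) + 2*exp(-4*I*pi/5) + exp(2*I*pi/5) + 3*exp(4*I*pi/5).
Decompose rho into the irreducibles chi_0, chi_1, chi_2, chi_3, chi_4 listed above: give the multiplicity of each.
Multiplicities: chi_0: 1, chi_1: 2, chi_2: 2, chi_3: 3, chi_4: 1.

Argument: Use <chi_rho, chi> = (1/|G|) sum_C |C| * chi_rho(C) * conj(chi(C)) with |G| = 5 for each irreducible chi in the table:
  <chi_rho, chi_0> = (1/5)[1*(9)*conj(1) + 1*(1 + 3*exp(-4*I*pi/5) + exp(-2*I*pi/5) + 2*exp(4*I*pi/5) + 2*exp(2*I*pi/5))*conj(1) + 1*(1 + 2*exp(-2*I*pi/5) + exp(-4*I*pi/5) + 2*exp(4*I*pi/5) + 3*exp(2*I*pi/5))*conj(1) + 1*(1 + 3*exp(-2*I*pi/5) + 2*exp(-4*I*pi/5) + exp(4*I*pi/5) + 2*exp(2*I*pi/5))*conj(1) + 1*(1 + 2*exp(-2*I*pi/5) + 2*exp(-4*I*pi/5) + exp(2*I*pi/5) + 3*exp(4*I*pi/5))*conj(1)]
      = (1/5)[(9) + (1 + 3*exp(-4*I*pi/5) + exp(-2*I*pi/5) + 2*exp(4*I*pi/5) + 2*exp(2*I*pi/5)) + (1 + 2*exp(-2*I*pi/5) + exp(-4*I*pi/5) + 2*exp(4*I*pi/5) + 3*exp(2*I*pi/5)) + (1 + 3*exp(-2*I*pi/5) + 2*exp(-4*I*pi/5) + exp(4*I*pi/5) + 2*exp(2*I*pi/5)) + (1 + 2*exp(-2*I*pi/5) + 2*exp(-4*I*pi/5) + exp(2*I*pi/5) + 3*exp(4*I*pi/5))] = 5/5 = 1
  <chi_rho, chi_1> = (1/5)[1*(9)*conj(1) + 1*(1 + 3*exp(-4*I*pi/5) + exp(-2*I*pi/5) + 2*exp(4*I*pi/5) + 2*exp(2*I*pi/5))*conj(exp(2*I*pi/5)) + 1*(1 + 2*exp(-2*I*pi/5) + exp(-4*I*pi/5) + 2*exp(4*I*pi/5) + 3*exp(2*I*pi/5))*conj(exp(4*I*pi/5)) + 1*(1 + 3*exp(-2*I*pi/5) + 2*exp(-4*I*pi/5) + exp(4*I*pi/5) + 2*exp(2*I*pi/5))*conj(exp(-4*I*pi/5)) + 1*(1 + 2*exp(-2*I*pi/5) + 2*exp(-4*I*pi/5) + exp(2*I*pi/5) + 3*exp(4*I*pi/5))*conj(exp(-2*I*pi/5))]
      = (1/5)[(9) + (2 + exp(-2*I*pi/5) + exp(-4*I*pi/5) + 3*exp(4*I*pi/5) + 2*exp(2*I*pi/5)) + (2 + 3*exp(-2*I*pi/5) + exp(-4*I*pi/5) + exp(2*I*pi/5) + 2*exp(4*I*pi/5)) + (2 + 2*exp(-4*I*pi/5) + exp(-2*I*pi/5) + exp(4*I*pi/5) + 3*exp(2*I*pi/5)) + (2 + 2*exp(-2*I*pi/5) + 3*exp(-4*I*pi/5) + exp(4*I*pi/5) + exp(2*I*pi/5))] = 10/5 = 2
  <chi_rho, chi_2> = (1/5)[1*(9)*conj(1) + 1*(1 + 3*exp(-4*I*pi/5) + exp(-2*I*pi/5) + 2*exp(4*I*pi/5) + 2*exp(2*I*pi/5))*conj(exp(4*I*pi/5)) + 1*(1 + 2*exp(-2*I*pi/5) + exp(-4*I*pi/5) + 2*exp(4*I*pi/5) + 3*exp(2*I*pi/5))*conj(exp(-2*I*pi/5)) + 1*(1 + 3*exp(-2*I*pi/5) + 2*exp(-4*I*pi/5) + exp(4*I*pi/5) + 2*exp(2*I*pi/5))*conj(exp(2*I*pi/5)) + 1*(1 + 2*exp(-2*I*pi/5) + 2*exp(-4*I*pi/5) + exp(2*I*pi/5) + 3*exp(4*I*pi/5))*conj(exp(-4*I*pi/5))]
      = (1/5)[(9) + (2 + 2*exp(-2*I*pi/5) + exp(-4*I*pi/5) + exp(4*I*pi/5) + 3*exp(2*I*pi/5)) + (2 + 2*exp(-4*I*pi/5) + exp(-2*I*pi/5) + exp(2*I*pi/5) + 3*exp(4*I*pi/5)) + (2 + 3*exp(-4*I*pi/5) + exp(-2*I*pi/5) + exp(2*I*pi/5) + 2*exp(4*I*pi/5)) + (2 + 3*exp(-2*I*pi/5) + exp(-4*I*pi/5) + exp(4*I*pi/5) + 2*exp(2*I*pi/5))] = 10/5 = 2
  <chi_rho, chi_3> = (1/5)[1*(9)*conj(1) + 1*(1 + 3*exp(-4*I*pi/5) + exp(-2*I*pi/5) + 2*exp(4*I*pi/5) + 2*exp(2*I*pi/5))*conj(exp(-4*I*pi/5)) + 1*(1 + 2*exp(-2*I*pi/5) + exp(-4*I*pi/5) + 2*exp(4*I*pi/5) + 3*exp(2*I*pi/5))*conj(exp(2*I*pi/5)) + 1*(1 + 3*exp(-2*I*pi/5) + 2*exp(-4*I*pi/5) + exp(4*I*pi/5) + 2*exp(2*I*pi/5))*conj(exp(-2*I*pi/5)) + 1*(1 + 2*exp(-2*I*pi/5) + 2*exp(-4*I*pi/5) + exp(2*I*pi/5) + 3*exp(4*I*pi/5))*conj(exp(4*I*pi/5))]
      = (1/5)[(9) + (3 + 2*exp(-2*I*pi/5) + 2*exp(-4*I*pi/5) + exp(4*I*pi/5) + exp(2*I*pi/5)) + (3 + 2*exp(-4*I*pi/5) + exp(-2*I*pi/5) + exp(4*I*pi/5) + 2*exp(2*I*pi/5)) + (3 + 2*exp(-2*I*pi/5) + exp(-4*I*pi/5) + exp(2*I*pi/5) + 2*exp(4*I*pi/5)) + (3 + exp(-2*I*pi/5) + exp(-4*I*pi/5) + 2*exp(4*I*pi/5) + 2*exp(2*I*pi/5))] = 15/5 = 3
  <chi_rho, chi_4> = (1/5)[1*(9)*conj(1) + 1*(1 + 3*exp(-4*I*pi/5) + exp(-2*I*pi/5) + 2*exp(4*I*pi/5) + 2*exp(2*I*pi/5))*conj(exp(-2*I*pi/5)) + 1*(1 + 2*exp(-2*I*pi/5) + exp(-4*I*pi/5) + 2*exp(4*I*pi/5) + 3*exp(2*I*pi/5))*conj(exp(-4*I*pi/5)) + 1*(1 + 3*exp(-2*I*pi/5) + 2*exp(-4*I*pi/5) + exp(4*I*pi/5) + 2*exp(2*I*pi/5))*conj(exp(4*I*pi/5)) + 1*(1 + 2*exp(-2*I*pi/5) + 2*exp(-4*I*pi/5) + exp(2*I*pi/5) + 3*exp(4*I*pi/5))*conj(exp(2*I*pi/5))]
      = (1/5)[(9) + (1 + 3*exp(-2*I*pi/5) + 2*exp(-4*I*pi/5) + exp(2*I*pi/5) + 2*exp(4*I*pi/5)) + (1 + 2*exp(-2*I*pi/5) + 3*exp(-4*I*pi/5) + exp(4*I*pi/5) + 2*exp(2*I*pi/5)) + (1 + 2*exp(-2*I*pi/5) + exp(-4*I*pi/5) + 3*exp(4*I*pi/5) + 2*exp(2*I*pi/5)) + (1 + 2*exp(-4*I*pi/5) + exp(-2*I*pi/5) + 2*exp(4*I*pi/5) + 3*exp(2*I*pi/5))] = 5/5 = 1
(Exp terms are combined using exp(i*s)*conj(exp(i*t)) = exp(i*(s-t)), and sums of them are collapsed using the identity that for every m > 1 the m distinct m-th roots of unity sum to 0, e.g. 1 + exp(2*I*pi/3) + exp(-2*I*pi/3) = 0.)
Dimension check: dim(rho) = sum (mult * dim) = 1*1 + 2*1 + 2*1 + 3*1 + 1*1 = 9 = chi_rho(e) = 9.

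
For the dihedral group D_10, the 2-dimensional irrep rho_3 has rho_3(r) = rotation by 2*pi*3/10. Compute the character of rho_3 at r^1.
chi_{rho_3}(r^1) = 2*cos(2*pi*3*1/10) = 1/2 - sqrt(5)/2

Why: rho_3(r^1) is rotation by angle 2*pi*3*1/10, whose trace is 2*cos(2*pi*3*1/10) = 1/2 - sqrt(5)/2.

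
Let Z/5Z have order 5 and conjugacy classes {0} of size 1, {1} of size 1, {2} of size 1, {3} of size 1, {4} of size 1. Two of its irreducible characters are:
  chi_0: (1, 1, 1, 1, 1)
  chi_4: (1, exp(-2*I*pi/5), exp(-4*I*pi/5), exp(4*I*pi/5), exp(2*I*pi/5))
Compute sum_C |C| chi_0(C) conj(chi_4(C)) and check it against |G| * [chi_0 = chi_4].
Sum = 0; so <chi_0, chi_4> = 0 (distinct irreducibles are orthogonal).

Justification: Compute term by term over conjugacy classes (|C| * chi_0(C) * conj(chi_4(C))):
  1*(1)*conj(1) + 1*(1)*conj(exp(-2*I*pi/5)) + 1*(1)*conj(exp(-4*I*pi/5)) + 1*(1)*conj(exp(4*I*pi/5)) + 1*(1)*conj(exp(2*I*pi/5))
  = (1) + (exp(2*I*pi/5)) + (exp(4*I*pi/5)) + (exp(-4*I*pi/5)) + (exp(-2*I*pi/5))
  = 0.
(Exp terms are combined using exp(i*s)*conj(exp(i*t)) = exp(i*(s-t)), and sums of them are collapsed using the identity that for every m > 1 the m distinct m-th roots of unity sum to 0, e.g. 1 + exp(2*I*pi/3) + exp(-2*I*pi/3) = 0.)
Dividing by |G| = 5 gives 0/5 = 0, matching the row-orthogonality relation <chi_0, chi_4> = [chi_0 = chi_4].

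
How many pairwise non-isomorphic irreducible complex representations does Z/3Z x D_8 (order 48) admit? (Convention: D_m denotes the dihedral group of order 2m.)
21

Solution. The number of irreducible complex representations of a finite group equals its number of conjugacy classes. For a direct product, #classes(G x H) = #classes(G) * #classes(H). Z/3Z has 3 classes (abelian), D_8 has 7 classes, so 3 * 7 = 21, so Z/3Z x D_8 (order 48) has exactly 21 irreducible complex representations.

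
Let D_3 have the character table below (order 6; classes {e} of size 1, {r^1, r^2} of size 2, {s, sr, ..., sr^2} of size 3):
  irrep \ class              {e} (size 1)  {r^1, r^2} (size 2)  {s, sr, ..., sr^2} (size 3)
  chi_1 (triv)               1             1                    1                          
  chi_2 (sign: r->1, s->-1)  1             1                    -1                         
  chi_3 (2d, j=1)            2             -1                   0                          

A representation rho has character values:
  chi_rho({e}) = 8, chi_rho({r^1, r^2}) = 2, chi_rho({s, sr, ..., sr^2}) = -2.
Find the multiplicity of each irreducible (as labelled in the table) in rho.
Multiplicities: chi_1: 1, chi_2: 3, chi_3: 2.

Justification: Use <chi_rho, chi> = (1/|G|) sum_C |C| * chi_rho(C) * conj(chi(C)) with |G| = 6 for each irreducible chi in the table:
  <chi_rho, chi_1> = (1/6)[1*(8)*conj(1) + 2*(2)*conj(1) + 3*(-2)*conj(1)]
      = (1/6)[(8) + (4) + (-6)] = 6/6 = 1
  <chi_rho, chi_2> = (1/6)[1*(8)*conj(1) + 2*(2)*conj(1) + 3*(-2)*conj(-1)]
      = (1/6)[(8) + (4) + (6)] = 18/6 = 3
  <chi_rho, chi_3> = (1/6)[1*(8)*conj(2) + 2*(2)*conj(-1) + 3*(-2)*conj(0)]
      = (1/6)[(16) + (-4) + (0)] = 12/6 = 2
Dimension check: dim(rho) = sum (mult * dim) = 1*1 + 3*1 + 2*2 = 8 = chi_rho(e) = 8.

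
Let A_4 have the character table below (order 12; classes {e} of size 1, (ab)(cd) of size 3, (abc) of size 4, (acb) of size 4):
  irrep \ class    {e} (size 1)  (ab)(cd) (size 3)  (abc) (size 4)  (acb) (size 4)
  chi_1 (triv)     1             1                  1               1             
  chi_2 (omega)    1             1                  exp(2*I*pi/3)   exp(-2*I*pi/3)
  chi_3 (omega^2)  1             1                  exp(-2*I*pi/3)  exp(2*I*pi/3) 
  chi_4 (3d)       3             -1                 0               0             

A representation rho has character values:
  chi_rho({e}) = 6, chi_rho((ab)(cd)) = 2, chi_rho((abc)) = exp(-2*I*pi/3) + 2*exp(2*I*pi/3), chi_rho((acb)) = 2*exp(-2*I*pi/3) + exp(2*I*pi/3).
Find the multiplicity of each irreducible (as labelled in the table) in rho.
Multiplicities: chi_1: 0, chi_2: 2, chi_3: 1, chi_4: 1.

Explanation: Use <chi_rho, chi> = (1/|G|) sum_C |C| * chi_rho(C) * conj(chi(C)) with |G| = 12 for each irreducible chi in the table:
  <chi_rho, chi_1> = (1/12)[1*(6)*conj(1) + 3*(2)*conj(1) + 4*(exp(-2*I*pi/3) + 2*exp(2*I*pi/3))*conj(1) + 4*(2*exp(-2*I*pi/3) + exp(2*I*pi/3))*conj(1)]
      = (1/12)[(6) + (6) + (4*exp(-2*I*pi/3) + 8*exp(2*I*pi/3)) + (8*exp(-2*I*pi/3) + 4*exp(2*I*pi/3))] = 0/12 = 0
  <chi_rho, chi_2> = (1/12)[1*(6)*conj(1) + 3*(2)*conj(1) + 4*(exp(-2*I*pi/3) + 2*exp(2*I*pi/3))*conj(exp(2*I*pi/3)) + 4*(2*exp(-2*I*pi/3) + exp(2*I*pi/3))*conj(exp(-2*I*pi/3))]
      = (1/12)[(6) + (6) + (8 + 4*exp(2*I*pi/3)) + (8 + 4*exp(-2*I*pi/3))] = 24/12 = 2
  <chi_rho, chi_3> = (1/12)[1*(6)*conj(1) + 3*(2)*conj(1) + 4*(exp(-2*I*pi/3) + 2*exp(2*I*pi/3))*conj(exp(-2*I*pi/3)) + 4*(2*exp(-2*I*pi/3) + exp(2*I*pi/3))*conj(exp(2*I*pi/3))]
      = (1/12)[(6) + (6) + (4 + 8*exp(-2*I*pi/3)) + (4 + 8*exp(2*I*pi/3))] = 12/12 = 1
  <chi_rho, chi_4> = (1/12)[1*(6)*conj(3) + 3*(2)*conj(-1) + 4*(exp(-2*I*pi/3) + 2*exp(2*I*pi/3))*conj(0) + 4*(2*exp(-2*I*pi/3) + exp(2*I*pi/3))*conj(0)]
      = (1/12)[(18) + (-6) + (0) + (0)] = 12/12 = 1
(Exp terms are combined using exp(i*s)*conj(exp(i*t)) = exp(i*(s-t)), and sums of them are collapsed using the identity that for every m > 1 the m distinct m-th roots of unity sum to 0, e.g. 1 + exp(2*I*pi/3) + exp(-2*I*pi/3) = 0.)
Dimension check: dim(rho) = sum (mult * dim) = 0*1 + 2*1 + 1*1 + 1*3 = 6 = chi_rho(e) = 6.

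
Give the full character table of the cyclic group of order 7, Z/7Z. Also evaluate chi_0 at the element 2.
Character table of Z/7Z (irreps indexed chi_0,...,chi_6 with chi_k(m) = zeta_7^(k*m), zeta_7 = exp(2*pi*i/7)):
  irrep \ class  {0} (size 1)  {1} (size 1)    {2} (size 1)    {3} (size 1)    {4} (size 1)    {5} (size 1)    {6} (size 1)  
  chi_0          1             1               1               1               1               1               1             
  chi_1          1             exp(2*I*pi/7)   exp(4*I*pi/7)   exp(6*I*pi/7)   exp(-6*I*pi/7)  exp(-4*I*pi/7)  exp(-2*I*pi/7)
  chi_2          1             exp(4*I*pi/7)   exp(-6*I*pi/7)  exp(-2*I*pi/7)  exp(2*I*pi/7)   exp(6*I*pi/7)   exp(-4*I*pi/7)
  chi_3          1             exp(6*I*pi/7)   exp(-2*I*pi/7)  exp(4*I*pi/7)   exp(-4*I*pi/7)  exp(2*I*pi/7)   exp(-6*I*pi/7)
  chi_4          1             exp(-6*I*pi/7)  exp(2*I*pi/7)   exp(-4*I*pi/7)  exp(4*I*pi/7)   exp(-2*I*pi/7)  exp(6*I*pi/7) 
  chi_5          1             exp(-4*I*pi/7)  exp(6*I*pi/7)   exp(2*I*pi/7)   exp(-2*I*pi/7)  exp(-6*I*pi/7)  exp(4*I*pi/7) 
  chi_6          1             exp(-2*I*pi/7)  exp(-4*I*pi/7)  exp(-6*I*pi/7)  exp(6*I*pi/7)   exp(4*I*pi/7)   exp(2*I*pi/7) 

Spot check: chi_0(2) = zeta_7^(0*2) = zeta_7^0 = 1.

Reasoning: Z/7Z is abelian, so all 7 irreducible complex representations are 1-dimensional. They are given by chi_k(m) = zeta_7^(k*m) for k = 0,...,6. Row orthogonality: sum_m chi_k(m) conj(chi_l(m)) = 7 * [k = l].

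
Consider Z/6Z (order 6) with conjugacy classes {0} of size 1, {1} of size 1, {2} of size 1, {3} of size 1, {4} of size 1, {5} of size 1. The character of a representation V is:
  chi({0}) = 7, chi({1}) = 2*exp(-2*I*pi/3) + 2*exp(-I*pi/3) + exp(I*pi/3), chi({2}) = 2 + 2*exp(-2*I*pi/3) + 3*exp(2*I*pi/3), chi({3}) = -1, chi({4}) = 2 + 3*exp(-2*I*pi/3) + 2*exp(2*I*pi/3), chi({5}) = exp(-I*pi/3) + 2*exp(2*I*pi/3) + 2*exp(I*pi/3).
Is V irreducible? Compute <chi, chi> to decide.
Not irreducible (reducible): <chi, chi> = 11 > 1.

Reasoning: <chi, chi> = (1/|G|) sum_C |C| * |chi(C)|^2 = (1/6)[1*|7|^2 + 1*|2*exp(-2*I*pi/3) + 2*exp(-I*pi/3) + exp(I*pi/3)|^2 + 1*|2 + 2*exp(-2*I*pi/3) + 3*exp(2*I*pi/3)|^2 + 1*|-1|^2 + 1*|2 + 3*exp(-2*I*pi/3) + 2*exp(2*I*pi/3)|^2 + 1*|exp(-I*pi/3) + 2*exp(2*I*pi/3) + 2*exp(I*pi/3)|^2]
  = (1/6)[(49) + (7) + (1) + (1) + (1) + (7)] = 66/6 = 11.
(Exp terms are combined using exp(i*s)*conj(exp(i*t)) = exp(i*(s-t)), and sums of them are collapsed using the identity that for every m > 1 the m distinct m-th roots of unity sum to 0, e.g. 1 + exp(2*I*pi/3) + exp(-2*I*pi/3) = 0.)
A character is irreducible iff <chi, chi> = 1, so this representation is reducible.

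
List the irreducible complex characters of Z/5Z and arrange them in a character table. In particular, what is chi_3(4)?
Character table of Z/5Z (irreps indexed chi_0,...,chi_4 with chi_k(m) = zeta_5^(k*m), zeta_5 = exp(2*pi*i/5)):
  irrep \ class  {0} (size 1)  {1} (size 1)    {2} (size 1)    {3} (size 1)    {4} (size 1)  
  chi_0          1             1               1               1               1             
  chi_1          1             exp(2*I*pi/5)   exp(4*I*pi/5)   exp(-4*I*pi/5)  exp(-2*I*pi/5)
  chi_2          1             exp(4*I*pi/5)   exp(-2*I*pi/5)  exp(2*I*pi/5)   exp(-4*I*pi/5)
  chi_3          1             exp(-4*I*pi/5)  exp(2*I*pi/5)   exp(-2*I*pi/5)  exp(4*I*pi/5) 
  chi_4          1             exp(-2*I*pi/5)  exp(-4*I*pi/5)  exp(4*I*pi/5)   exp(2*I*pi/5) 

Spot check: chi_3(4) = zeta_5^(3*4) = zeta_5^12 = exp(4*I*pi/5).

Solution. Z/5Z is abelian, so all 5 irreducible complex representations are 1-dimensional. They are given by chi_k(m) = zeta_5^(k*m) for k = 0,...,4. Row orthogonality: sum_m chi_k(m) conj(chi_l(m)) = 5 * [k = l].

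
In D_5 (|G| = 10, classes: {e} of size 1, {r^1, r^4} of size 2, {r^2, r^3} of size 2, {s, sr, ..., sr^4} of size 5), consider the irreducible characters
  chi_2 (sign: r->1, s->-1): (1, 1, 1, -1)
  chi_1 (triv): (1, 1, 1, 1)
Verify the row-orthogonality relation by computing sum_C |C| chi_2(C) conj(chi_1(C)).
Sum = 0; so <chi_2, chi_1> = 0 (distinct irreducibles are orthogonal).

Details: Compute term by term over conjugacy classes (|C| * chi_2(C) * conj(chi_1(C))):
  1*(1)*conj(1) + 2*(1)*conj(1) + 2*(1)*conj(1) + 5*(-1)*conj(1)
  = (1) + (2) + (2) + (-5)
  = 0.
Dividing by |G| = 10 gives 0/10 = 0, matching the row-orthogonality relation <chi_2, chi_1> = [chi_2 = chi_1].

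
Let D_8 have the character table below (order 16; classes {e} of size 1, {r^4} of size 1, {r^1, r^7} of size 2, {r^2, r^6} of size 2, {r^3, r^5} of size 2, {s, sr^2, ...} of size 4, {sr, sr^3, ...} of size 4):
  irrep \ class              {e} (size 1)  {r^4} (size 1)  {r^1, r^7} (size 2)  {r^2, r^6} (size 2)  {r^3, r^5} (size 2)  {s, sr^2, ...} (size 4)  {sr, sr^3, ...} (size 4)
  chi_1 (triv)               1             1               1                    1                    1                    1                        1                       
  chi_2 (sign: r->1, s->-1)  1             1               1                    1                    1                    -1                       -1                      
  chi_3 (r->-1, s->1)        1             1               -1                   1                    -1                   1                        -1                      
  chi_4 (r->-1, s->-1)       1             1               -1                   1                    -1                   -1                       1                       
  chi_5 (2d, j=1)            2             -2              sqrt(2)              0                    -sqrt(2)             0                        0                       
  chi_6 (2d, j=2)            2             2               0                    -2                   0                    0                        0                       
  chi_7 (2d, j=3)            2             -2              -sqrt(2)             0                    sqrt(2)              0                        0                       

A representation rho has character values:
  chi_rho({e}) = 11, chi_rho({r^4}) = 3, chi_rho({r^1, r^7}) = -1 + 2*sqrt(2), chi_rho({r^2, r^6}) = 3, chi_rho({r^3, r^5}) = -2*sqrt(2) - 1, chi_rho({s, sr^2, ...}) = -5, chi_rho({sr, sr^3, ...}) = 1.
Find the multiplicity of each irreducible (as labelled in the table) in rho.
Multiplicities: chi_1: 0, chi_2: 2, chi_3: 0, chi_4: 3, chi_5: 2, chi_6: 1, chi_7: 0.

Justification: Use <chi_rho, chi> = (1/|G|) sum_C |C| * chi_rho(C) * conj(chi(C)) with |G| = 16 for each irreducible chi in the table:
  <chi_rho, chi_1> = (1/16)[1*(11)*conj(1) + 1*(3)*conj(1) + 2*(-1 + 2*sqrt(2))*conj(1) + 2*(3)*conj(1) + 2*(-2*sqrt(2) - 1)*conj(1) + 4*(-5)*conj(1) + 4*(1)*conj(1)]
      = (1/16)[(11) + (3) + (-2 + 4*sqrt(2)) + (6) + (-4*sqrt(2) - 2) + (-20) + (4)] = 0/16 = 0
  <chi_rho, chi_2> = (1/16)[1*(11)*conj(1) + 1*(3)*conj(1) + 2*(-1 + 2*sqrt(2))*conj(1) + 2*(3)*conj(1) + 2*(-2*sqrt(2) - 1)*conj(1) + 4*(-5)*conj(-1) + 4*(1)*conj(-1)]
      = (1/16)[(11) + (3) + (-2 + 4*sqrt(2)) + (6) + (-4*sqrt(2) - 2) + (20) + (-4)] = 32/16 = 2
  <chi_rho, chi_3> = (1/16)[1*(11)*conj(1) + 1*(3)*conj(1) + 2*(-1 + 2*sqrt(2))*conj(-1) + 2*(3)*conj(1) + 2*(-2*sqrt(2) - 1)*conj(-1) + 4*(-5)*conj(1) + 4*(1)*conj(-1)]
      = (1/16)[(11) + (3) + (2 - 4*sqrt(2)) + (6) + (2 + 4*sqrt(2)) + (-20) + (-4)] = 0/16 = 0
  <chi_rho, chi_4> = (1/16)[1*(11)*conj(1) + 1*(3)*conj(1) + 2*(-1 + 2*sqrt(2))*conj(-1) + 2*(3)*conj(1) + 2*(-2*sqrt(2) - 1)*conj(-1) + 4*(-5)*conj(-1) + 4*(1)*conj(1)]
      = (1/16)[(11) + (3) + (2 - 4*sqrt(2)) + (6) + (2 + 4*sqrt(2)) + (20) + (4)] = 48/16 = 3
  <chi_rho, chi_5> = (1/16)[1*(11)*conj(2) + 1*(3)*conj(-2) + 2*(-1 + 2*sqrt(2))*conj(sqrt(2)) + 2*(3)*conj(0) + 2*(-2*sqrt(2) - 1)*conj(-sqrt(2)) + 4*(-5)*conj(0) + 4*(1)*conj(0)]
      = (1/16)[(22) + (-6) + (8 - 2*sqrt(2)) + (0) + (2*sqrt(2) + 8) + (0) + (0)] = 32/16 = 2
  <chi_rho, chi_6> = (1/16)[1*(11)*conj(2) + 1*(3)*conj(2) + 2*(-1 + 2*sqrt(2))*conj(0) + 2*(3)*conj(-2) + 2*(-2*sqrt(2) - 1)*conj(0) + 4*(-5)*conj(0) + 4*(1)*conj(0)]
      = (1/16)[(22) + (6) + (0) + (-12) + (0) + (0) + (0)] = 16/16 = 1
  <chi_rho, chi_7> = (1/16)[1*(11)*conj(2) + 1*(3)*conj(-2) + 2*(-1 + 2*sqrt(2))*conj(-sqrt(2)) + 2*(3)*conj(0) + 2*(-2*sqrt(2) - 1)*conj(sqrt(2)) + 4*(-5)*conj(0) + 4*(1)*conj(0)]
      = (1/16)[(22) + (-6) + (-8 + 2*sqrt(2)) + (0) + (-8 - 2*sqrt(2)) + (0) + (0)] = 0/16 = 0
Dimension check: dim(rho) = sum (mult * dim) = 0*1 + 2*1 + 0*1 + 3*1 + 2*2 + 1*2 + 0*2 = 11 = chi_rho(e) = 11.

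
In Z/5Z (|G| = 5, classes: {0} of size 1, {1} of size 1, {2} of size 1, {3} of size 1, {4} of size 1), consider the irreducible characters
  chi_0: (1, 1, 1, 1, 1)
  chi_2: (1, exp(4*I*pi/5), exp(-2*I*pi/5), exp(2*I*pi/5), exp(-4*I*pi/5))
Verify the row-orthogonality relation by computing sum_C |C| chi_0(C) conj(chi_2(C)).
Sum = 0; so <chi_0, chi_2> = 0 (distinct irreducibles are orthogonal).

Details: Compute term by term over conjugacy classes (|C| * chi_0(C) * conj(chi_2(C))):
  1*(1)*conj(1) + 1*(1)*conj(exp(4*I*pi/5)) + 1*(1)*conj(exp(-2*I*pi/5)) + 1*(1)*conj(exp(2*I*pi/5)) + 1*(1)*conj(exp(-4*I*pi/5))
  = (1) + (exp(-4*I*pi/5)) + (exp(2*I*pi/5)) + (exp(-2*I*pi/5)) + (exp(4*I*pi/5))
  = 0.
(Exp terms are combined using exp(i*s)*conj(exp(i*t)) = exp(i*(s-t)), and sums of them are collapsed using the identity that for every m > 1 the m distinct m-th roots of unity sum to 0, e.g. 1 + exp(2*I*pi/3) + exp(-2*I*pi/3) = 0.)
Dividing by |G| = 5 gives 0/5 = 0, matching the row-orthogonality relation <chi_0, chi_2> = [chi_0 = chi_2].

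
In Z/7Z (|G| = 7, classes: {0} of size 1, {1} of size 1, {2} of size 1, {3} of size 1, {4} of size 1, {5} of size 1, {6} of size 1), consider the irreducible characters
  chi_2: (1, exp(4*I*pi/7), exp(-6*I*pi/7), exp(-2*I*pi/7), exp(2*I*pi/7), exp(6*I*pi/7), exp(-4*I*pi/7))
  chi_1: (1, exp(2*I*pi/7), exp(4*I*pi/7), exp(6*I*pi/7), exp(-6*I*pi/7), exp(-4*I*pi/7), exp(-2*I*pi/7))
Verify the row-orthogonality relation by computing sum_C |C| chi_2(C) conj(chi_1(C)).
Sum = 0; so <chi_2, chi_1> = 0 (distinct irreducibles are orthogonal).

Argument: Compute term by term over conjugacy classes (|C| * chi_2(C) * conj(chi_1(C))):
  1*(1)*conj(1) + 1*(exp(4*I*pi/7))*conj(exp(2*I*pi/7)) + 1*(exp(-6*I*pi/7))*conj(exp(4*I*pi/7)) + 1*(exp(-2*I*pi/7))*conj(exp(6*I*pi/7)) + 1*(exp(2*I*pi/7))*conj(exp(-6*I*pi/7)) + 1*(exp(6*I*pi/7))*conj(exp(-4*I*pi/7)) + 1*(exp(-4*I*pi/7))*conj(exp(-2*I*pi/7))
  = (1) + (exp(2*I*pi/7)) + (exp(4*I*pi/7)) + (exp(6*I*pi/7)) + (exp(-6*I*pi/7)) + (exp(-4*I*pi/7)) + (exp(-2*I*pi/7))
  = 0.
(Exp terms are combined using exp(i*s)*conj(exp(i*t)) = exp(i*(s-t)), and sums of them are collapsed using the identity that for every m > 1 the m distinct m-th roots of unity sum to 0, e.g. 1 + exp(2*I*pi/3) + exp(-2*I*pi/3) = 0.)
Dividing by |G| = 7 gives 0/7 = 0, matching the row-orthogonality relation <chi_2, chi_1> = [chi_2 = chi_1].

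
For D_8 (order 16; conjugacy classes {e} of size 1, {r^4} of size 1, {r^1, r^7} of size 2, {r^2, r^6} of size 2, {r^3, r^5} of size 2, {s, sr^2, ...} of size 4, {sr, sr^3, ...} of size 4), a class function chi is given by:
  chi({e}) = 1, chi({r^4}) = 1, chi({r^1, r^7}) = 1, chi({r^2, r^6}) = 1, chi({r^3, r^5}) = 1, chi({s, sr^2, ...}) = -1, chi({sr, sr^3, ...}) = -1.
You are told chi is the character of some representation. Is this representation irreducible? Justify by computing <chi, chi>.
Irreducible: <chi, chi> = 1.

Explanation: <chi, chi> = (1/|G|) sum_C |C| * |chi(C)|^2 = (1/16)[1*|1|^2 + 1*|1|^2 + 2*|1|^2 + 2*|1|^2 + 2*|1|^2 + 4*|-1|^2 + 4*|-1|^2]
  = (1/16)[(1) + (1) + (2) + (2) + (2) + (4) + (4)] = 16/16 = 1.
A character is irreducible iff <chi, chi> = 1, so this representation is irreducible.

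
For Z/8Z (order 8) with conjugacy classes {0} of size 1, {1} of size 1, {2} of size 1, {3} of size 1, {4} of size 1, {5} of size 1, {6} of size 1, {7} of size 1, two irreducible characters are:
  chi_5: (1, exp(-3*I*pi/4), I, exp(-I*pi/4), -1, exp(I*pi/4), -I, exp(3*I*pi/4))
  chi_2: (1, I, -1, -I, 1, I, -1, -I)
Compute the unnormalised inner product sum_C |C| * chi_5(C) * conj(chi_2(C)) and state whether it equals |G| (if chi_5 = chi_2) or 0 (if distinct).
Sum = 0; so <chi_5, chi_2> = 0 (distinct irreducibles are orthogonal).

Details: Compute term by term over conjugacy classes (|C| * chi_5(C) * conj(chi_2(C))):
  1*(1)*conj(1) + 1*(exp(-3*I*pi/4))*conj(I) + 1*(I)*conj(-1) + 1*(exp(-I*pi/4))*conj(-I) + 1*(-1)*conj(1) + 1*(exp(I*pi/4))*conj(I) + 1*(-I)*conj(-1) + 1*(exp(3*I*pi/4))*conj(-I)
  = (1) + (-exp(-I*pi/4)) + (-I) + (exp(I*pi/4)) + (-1) + (-exp(3*I*pi/4)) + (I) + (exp(-3*I*pi/4))
  = 0.
(Exp terms are combined using exp(i*s)*conj(exp(i*t)) = exp(i*(s-t)), and sums of them are collapsed using the identity that for every m > 1 the m distinct m-th roots of unity sum to 0, e.g. 1 + exp(2*I*pi/3) + exp(-2*I*pi/3) = 0.)
Dividing by |G| = 8 gives 0/8 = 0, matching the row-orthogonality relation <chi_5, chi_2> = [chi_5 = chi_2].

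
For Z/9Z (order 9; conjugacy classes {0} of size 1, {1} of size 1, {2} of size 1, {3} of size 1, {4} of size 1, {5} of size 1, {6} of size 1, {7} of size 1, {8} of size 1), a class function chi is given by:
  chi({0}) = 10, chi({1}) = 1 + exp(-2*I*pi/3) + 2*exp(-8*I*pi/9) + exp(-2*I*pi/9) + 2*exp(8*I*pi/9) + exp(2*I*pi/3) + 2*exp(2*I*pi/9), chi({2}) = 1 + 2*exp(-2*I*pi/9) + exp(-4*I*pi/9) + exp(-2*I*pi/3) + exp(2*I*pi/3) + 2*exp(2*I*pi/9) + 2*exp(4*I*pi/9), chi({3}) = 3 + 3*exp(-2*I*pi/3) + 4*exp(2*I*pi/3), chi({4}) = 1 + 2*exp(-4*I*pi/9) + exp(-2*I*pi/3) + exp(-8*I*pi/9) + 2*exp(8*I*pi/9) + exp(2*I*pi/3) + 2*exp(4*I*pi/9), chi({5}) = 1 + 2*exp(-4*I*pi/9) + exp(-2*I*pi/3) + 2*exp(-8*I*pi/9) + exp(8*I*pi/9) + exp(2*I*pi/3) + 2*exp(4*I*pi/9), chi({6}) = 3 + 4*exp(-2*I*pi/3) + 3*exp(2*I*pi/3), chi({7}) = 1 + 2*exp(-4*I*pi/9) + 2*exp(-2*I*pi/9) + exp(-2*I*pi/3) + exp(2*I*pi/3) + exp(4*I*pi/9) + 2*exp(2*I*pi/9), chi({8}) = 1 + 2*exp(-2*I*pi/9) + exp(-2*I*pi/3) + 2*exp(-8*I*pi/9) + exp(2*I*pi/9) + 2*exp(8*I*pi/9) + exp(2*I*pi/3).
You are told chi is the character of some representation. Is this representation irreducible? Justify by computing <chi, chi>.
Not irreducible (reducible): <chi, chi> = 16 > 1.

Justification: <chi, chi> = (1/|G|) sum_C |C| * |chi(C)|^2 = (1/9)[1*|10|^2 + 1*|1 + exp(-2*I*pi/3) + 2*exp(-8*I*pi/9) + exp(-2*I*pi/9) + 2*exp(8*I*pi/9) + exp(2*I*pi/3) + 2*exp(2*I*pi/9)|^2 + 1*|1 + 2*exp(-2*I*pi/9) + exp(-4*I*pi/9) + exp(-2*I*pi/3) + exp(2*I*pi/3) + 2*exp(2*I*pi/9) + 2*exp(4*I*pi/9)|^2 + 1*|3 + 3*exp(-2*I*pi/3) + 4*exp(2*I*pi/3)|^2 + 1*|1 + 2*exp(-4*I*pi/9) + exp(-2*I*pi/3) + exp(-8*I*pi/9) + 2*exp(8*I*pi/9) + exp(2*I*pi/3) + 2*exp(4*I*pi/9)|^2 + 1*|1 + 2*exp(-4*I*pi/9) + exp(-2*I*pi/3) + 2*exp(-8*I*pi/9) + exp(8*I*pi/9) + exp(2*I*pi/3) + 2*exp(4*I*pi/9)|^2 + 1*|3 + 4*exp(-2*I*pi/3) + 3*exp(2*I*pi/3)|^2 + 1*|1 + 2*exp(-4*I*pi/9) + 2*exp(-2*I*pi/9) + exp(-2*I*pi/3) + exp(2*I*pi/3) + exp(4*I*pi/9) + 2*exp(2*I*pi/9)|^2 + 1*|1 + 2*exp(-2*I*pi/9) + exp(-2*I*pi/3) + 2*exp(-8*I*pi/9) + exp(2*I*pi/9) + 2*exp(8*I*pi/9) + exp(2*I*pi/3)|^2]
  = (1/9)[(100) + (16 + 9*exp(-4*I*pi/9) + 9*exp(-2*I*pi/3) + 11*exp(-2*I*pi/9) + 13*exp(-8*I*pi/9) + 13*exp(8*I*pi/9) + 11*exp(2*I*pi/9) + 9*exp(2*I*pi/3) + 9*exp(4*I*pi/9)) + (16 + 11*exp(-4*I*pi/9) + 13*exp(-2*I*pi/9) + 9*exp(-2*I*pi/3) + 9*exp(-8*I*pi/9) + 9*exp(8*I*pi/9) + 9*exp(2*I*pi/3) + 13*exp(2*I*pi/9) + 11*exp(4*I*pi/9)) + (1) + (16 + 13*exp(-4*I*pi/9) + 9*exp(-2*I*pi/3) + 9*exp(-2*I*pi/9) + 11*exp(-8*I*pi/9) + 11*exp(8*I*pi/9) + 9*exp(2*I*pi/9) + 9*exp(2*I*pi/3) + 13*exp(4*I*pi/9)) + (16 + 13*exp(-4*I*pi/9) + 9*exp(-2*I*pi/3) + 9*exp(-2*I*pi/9) + 11*exp(-8*I*pi/9) + 11*exp(8*I*pi/9) + 9*exp(2*I*pi/9) + 9*exp(2*I*pi/3) + 13*exp(4*I*pi/9)) + (1) + (16 + 11*exp(-4*I*pi/9) + 13*exp(-2*I*pi/9) + 9*exp(-2*I*pi/3) + 9*exp(-8*I*pi/9) + 9*exp(8*I*pi/9) + 9*exp(2*I*pi/3) + 13*exp(2*I*pi/9) + 11*exp(4*I*pi/9)) + (16 + 9*exp(-4*I*pi/9) + 9*exp(-2*I*pi/3) + 11*exp(-2*I*pi/9) + 13*exp(-8*I*pi/9) + 13*exp(8*I*pi/9) + 11*exp(2*I*pi/9) + 9*exp(2*I*pi/3) + 9*exp(4*I*pi/9))] = 144/9 = 16.
(Exp terms are combined using exp(i*s)*conj(exp(i*t)) = exp(i*(s-t)), and sums of them are collapsed using the identity that for every m > 1 the m distinct m-th roots of unity sum to 0, e.g. 1 + exp(2*I*pi/3) + exp(-2*I*pi/3) = 0.)
A character is irreducible iff <chi, chi> = 1, so this representation is reducible.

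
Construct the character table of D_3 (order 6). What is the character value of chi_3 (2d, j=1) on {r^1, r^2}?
Conjugacy classes: {e} of size 1, {r^1, r^2} of size 2, {s, sr, ..., sr^2} of size 3.
Character table:
  irrep \ class              {e} (size 1)  {r^1, r^2} (size 2)  {s, sr, ..., sr^2} (size 3)
  chi_1 (triv)               1             1                    1                          
  chi_2 (sign: r->1, s->-1)  1             1                    -1                         
  chi_3 (2d, j=1)            2             -1                   0                          

Spot check: chi_3 (2d, j=1) on {r^1, r^2} = -1.

Reasoning: D_3 has order 2*3 = 6 with 3 conjugacy classes, hence 3 irreducibles. Sum of squared dims 1 + 1 + 4 = 6 = |G|. Linear characters come from the abelianisation; the 2-dimensional irreps have character r^k -> 2*cos(2*pi*j*k/3), reflections -> 0.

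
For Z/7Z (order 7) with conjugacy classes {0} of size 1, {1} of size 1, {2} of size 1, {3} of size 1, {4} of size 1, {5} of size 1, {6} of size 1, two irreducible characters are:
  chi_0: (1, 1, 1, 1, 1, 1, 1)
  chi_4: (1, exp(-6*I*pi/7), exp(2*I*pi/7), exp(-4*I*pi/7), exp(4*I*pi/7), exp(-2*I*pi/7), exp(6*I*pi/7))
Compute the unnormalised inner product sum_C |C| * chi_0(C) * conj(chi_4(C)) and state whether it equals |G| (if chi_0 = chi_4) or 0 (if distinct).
Sum = 0; so <chi_0, chi_4> = 0 (distinct irreducibles are orthogonal).

Explanation: Compute term by term over conjugacy classes (|C| * chi_0(C) * conj(chi_4(C))):
  1*(1)*conj(1) + 1*(1)*conj(exp(-6*I*pi/7)) + 1*(1)*conj(exp(2*I*pi/7)) + 1*(1)*conj(exp(-4*I*pi/7)) + 1*(1)*conj(exp(4*I*pi/7)) + 1*(1)*conj(exp(-2*I*pi/7)) + 1*(1)*conj(exp(6*I*pi/7))
  = (1) + (exp(6*I*pi/7)) + (exp(-2*I*pi/7)) + (exp(4*I*pi/7)) + (exp(-4*I*pi/7)) + (exp(2*I*pi/7)) + (exp(-6*I*pi/7))
  = 0.
(Exp terms are combined using exp(i*s)*conj(exp(i*t)) = exp(i*(s-t)), and sums of them are collapsed using the identity that for every m > 1 the m distinct m-th roots of unity sum to 0, e.g. 1 + exp(2*I*pi/3) + exp(-2*I*pi/3) = 0.)
Dividing by |G| = 7 gives 0/7 = 0, matching the row-orthogonality relation <chi_0, chi_4> = [chi_0 = chi_4].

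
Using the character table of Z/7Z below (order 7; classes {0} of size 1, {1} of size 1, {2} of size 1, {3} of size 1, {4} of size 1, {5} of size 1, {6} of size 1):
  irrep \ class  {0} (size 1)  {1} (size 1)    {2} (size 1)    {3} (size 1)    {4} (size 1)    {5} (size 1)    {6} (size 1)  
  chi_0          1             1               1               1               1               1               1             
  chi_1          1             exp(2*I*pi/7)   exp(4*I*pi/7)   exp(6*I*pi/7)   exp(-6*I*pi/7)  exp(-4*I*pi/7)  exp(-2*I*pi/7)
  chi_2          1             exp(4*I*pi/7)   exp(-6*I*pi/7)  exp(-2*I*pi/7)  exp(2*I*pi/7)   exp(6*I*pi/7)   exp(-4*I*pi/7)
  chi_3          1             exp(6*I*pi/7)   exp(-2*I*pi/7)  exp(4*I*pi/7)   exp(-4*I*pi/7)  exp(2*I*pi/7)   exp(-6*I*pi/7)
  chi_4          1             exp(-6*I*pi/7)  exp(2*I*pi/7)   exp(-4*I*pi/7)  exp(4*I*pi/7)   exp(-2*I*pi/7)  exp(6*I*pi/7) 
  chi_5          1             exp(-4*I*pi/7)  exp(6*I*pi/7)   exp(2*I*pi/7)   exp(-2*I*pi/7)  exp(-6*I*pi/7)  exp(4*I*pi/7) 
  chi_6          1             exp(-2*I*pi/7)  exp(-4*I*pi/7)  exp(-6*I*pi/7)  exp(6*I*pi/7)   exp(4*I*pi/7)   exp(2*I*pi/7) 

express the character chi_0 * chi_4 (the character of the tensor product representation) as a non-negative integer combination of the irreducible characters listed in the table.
chi_0 tensor chi_4 = chi_4 (all other irreducibles have multiplicity 0).

Derivation: The character of a tensor product is the pointwise product (chi_0 * chi_4)(C) = chi_0(C) * chi_4(C):
  {0}: (1)*(1), {1}: (1)*(exp(-6*I*pi/7)), {2}: (1)*(exp(2*I*pi/7)), {3}: (1)*(exp(-4*I*pi/7)), {4}: (1)*(exp(4*I*pi/7)), {5}: (1)*(exp(-2*I*pi/7)), {6}: (1)*(exp(6*I*pi/7))
so (chi_0 * chi_4) takes values
  {0} -> 1, {1} -> exp(-6*I*pi/7), {2} -> exp(2*I*pi/7), {3} -> exp(-4*I*pi/7), {4} -> exp(4*I*pi/7), {5} -> exp(-2*I*pi/7), {6} -> exp(6*I*pi/7).
Now take the inner product of this character with each irreducible chi from the table, <chi_0*chi_4, chi> = (1/7) sum_C |C| (chi_0*chi_4)(C) conj(chi(C)):
  <chi_0*chi_4, chi_0> = (1/7)[1*(1)*conj(1) + 1*(exp(-6*I*pi/7))*conj(1) + 1*(exp(2*I*pi/7))*conj(1) + 1*(exp(-4*I*pi/7))*conj(1) + 1*(exp(4*I*pi/7))*conj(1) + 1*(exp(-2*I*pi/7))*conj(1) + 1*(exp(6*I*pi/7))*conj(1)]
      = (1/7)[(1) + (exp(-6*I*pi/7)) + (exp(2*I*pi/7)) + (exp(-4*I*pi/7)) + (exp(4*I*pi/7)) + (exp(-2*I*pi/7)) + (exp(6*I*pi/7))] = 0/7 = 0
  <chi_0*chi_4, chi_1> = (1/7)[1*(1)*conj(1) + 1*(exp(-6*I*pi/7))*conj(exp(2*I*pi/7)) + 1*(exp(2*I*pi/7))*conj(exp(4*I*pi/7)) + 1*(exp(-4*I*pi/7))*conj(exp(6*I*pi/7)) + 1*(exp(4*I*pi/7))*conj(exp(-6*I*pi/7)) + 1*(exp(-2*I*pi/7))*conj(exp(-4*I*pi/7)) + 1*(exp(6*I*pi/7))*conj(exp(-2*I*pi/7))]
      = (1/7)[(1) + (exp(6*I*pi/7)) + (exp(-2*I*pi/7)) + (exp(4*I*pi/7)) + (exp(-4*I*pi/7)) + (exp(2*I*pi/7)) + (exp(-6*I*pi/7))] = 0/7 = 0
  <chi_0*chi_4, chi_2> = (1/7)[1*(1)*conj(1) + 1*(exp(-6*I*pi/7))*conj(exp(4*I*pi/7)) + 1*(exp(2*I*pi/7))*conj(exp(-6*I*pi/7)) + 1*(exp(-4*I*pi/7))*conj(exp(-2*I*pi/7)) + 1*(exp(4*I*pi/7))*conj(exp(2*I*pi/7)) + 1*(exp(-2*I*pi/7))*conj(exp(6*I*pi/7)) + 1*(exp(6*I*pi/7))*conj(exp(-4*I*pi/7))]
      = (1/7)[(1) + (exp(4*I*pi/7)) + (exp(-6*I*pi/7)) + (exp(-2*I*pi/7)) + (exp(2*I*pi/7)) + (exp(6*I*pi/7)) + (exp(-4*I*pi/7))] = 0/7 = 0
  <chi_0*chi_4, chi_3> = (1/7)[1*(1)*conj(1) + 1*(exp(-6*I*pi/7))*conj(exp(6*I*pi/7)) + 1*(exp(2*I*pi/7))*conj(exp(-2*I*pi/7)) + 1*(exp(-4*I*pi/7))*conj(exp(4*I*pi/7)) + 1*(exp(4*I*pi/7))*conj(exp(-4*I*pi/7)) + 1*(exp(-2*I*pi/7))*conj(exp(2*I*pi/7)) + 1*(exp(6*I*pi/7))*conj(exp(-6*I*pi/7))]
      = (1/7)[(1) + (exp(2*I*pi/7)) + (exp(4*I*pi/7)) + (exp(6*I*pi/7)) + (exp(-6*I*pi/7)) + (exp(-4*I*pi/7)) + (exp(-2*I*pi/7))] = 0/7 = 0
  <chi_0*chi_4, chi_4> = (1/7)[1*(1)*conj(1) + 1*(exp(-6*I*pi/7))*conj(exp(-6*I*pi/7)) + 1*(exp(2*I*pi/7))*conj(exp(2*I*pi/7)) + 1*(exp(-4*I*pi/7))*conj(exp(-4*I*pi/7)) + 1*(exp(4*I*pi/7))*conj(exp(4*I*pi/7)) + 1*(exp(-2*I*pi/7))*conj(exp(-2*I*pi/7)) + 1*(exp(6*I*pi/7))*conj(exp(6*I*pi/7))]
      = (1/7)[(1) + (1) + (1) + (1) + (1) + (1) + (1)] = 7/7 = 1
  <chi_0*chi_4, chi_5> = (1/7)[1*(1)*conj(1) + 1*(exp(-6*I*pi/7))*conj(exp(-4*I*pi/7)) + 1*(exp(2*I*pi/7))*conj(exp(6*I*pi/7)) + 1*(exp(-4*I*pi/7))*conj(exp(2*I*pi/7)) + 1*(exp(4*I*pi/7))*conj(exp(-2*I*pi/7)) + 1*(exp(-2*I*pi/7))*conj(exp(-6*I*pi/7)) + 1*(exp(6*I*pi/7))*conj(exp(4*I*pi/7))]
      = (1/7)[(1) + (exp(-2*I*pi/7)) + (exp(-4*I*pi/7)) + (exp(-6*I*pi/7)) + (exp(6*I*pi/7)) + (exp(4*I*pi/7)) + (exp(2*I*pi/7))] = 0/7 = 0
  <chi_0*chi_4, chi_6> = (1/7)[1*(1)*conj(1) + 1*(exp(-6*I*pi/7))*conj(exp(-2*I*pi/7)) + 1*(exp(2*I*pi/7))*conj(exp(-4*I*pi/7)) + 1*(exp(-4*I*pi/7))*conj(exp(-6*I*pi/7)) + 1*(exp(4*I*pi/7))*conj(exp(6*I*pi/7)) + 1*(exp(-2*I*pi/7))*conj(exp(4*I*pi/7)) + 1*(exp(6*I*pi/7))*conj(exp(2*I*pi/7))]
      = (1/7)[(1) + (exp(-4*I*pi/7)) + (exp(6*I*pi/7)) + (exp(2*I*pi/7)) + (exp(-2*I*pi/7)) + (exp(-6*I*pi/7)) + (exp(4*I*pi/7))] = 0/7 = 0
(Exp terms are combined using exp(i*s)*conj(exp(i*t)) = exp(i*(s-t)), and sums of them are collapsed using the identity that for every m > 1 the m distinct m-th roots of unity sum to 0, e.g. 1 + exp(2*I*pi/3) + exp(-2*I*pi/3) = 0.)
Hence the multiplicities are chi_4: 1. Dimension check: dim(chi_0)*dim(chi_4) = 1*1 = 1 and sum (mult * dim) = 1*1 = 1.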